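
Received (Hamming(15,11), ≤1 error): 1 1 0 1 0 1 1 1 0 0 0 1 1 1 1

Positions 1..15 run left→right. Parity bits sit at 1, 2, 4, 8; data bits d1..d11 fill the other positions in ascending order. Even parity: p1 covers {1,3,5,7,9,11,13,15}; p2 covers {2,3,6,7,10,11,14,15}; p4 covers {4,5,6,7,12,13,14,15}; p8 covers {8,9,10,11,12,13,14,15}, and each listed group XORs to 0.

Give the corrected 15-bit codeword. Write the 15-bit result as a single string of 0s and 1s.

s1 (pos 1,3,5,7,9,11,13,15): 1⊕0⊕0⊕1⊕0⊕0⊕1⊕1 = 0
s2 (pos 2,3,6,7,10,11,14,15): 1⊕0⊕1⊕1⊕0⊕0⊕1⊕1 = 1
s4 (pos 4,5,6,7,12,13,14,15): 1⊕0⊕1⊕1⊕1⊕1⊕1⊕1 = 1
s8 (pos 8,9,10,11,12,13,14,15): 1⊕0⊕0⊕0⊕1⊕1⊕1⊕1 = 1
Syndrome s8…s1 = 1110 → error at position 14.
Flip position 14: 110101110001111 → 110101110001101

110101110001101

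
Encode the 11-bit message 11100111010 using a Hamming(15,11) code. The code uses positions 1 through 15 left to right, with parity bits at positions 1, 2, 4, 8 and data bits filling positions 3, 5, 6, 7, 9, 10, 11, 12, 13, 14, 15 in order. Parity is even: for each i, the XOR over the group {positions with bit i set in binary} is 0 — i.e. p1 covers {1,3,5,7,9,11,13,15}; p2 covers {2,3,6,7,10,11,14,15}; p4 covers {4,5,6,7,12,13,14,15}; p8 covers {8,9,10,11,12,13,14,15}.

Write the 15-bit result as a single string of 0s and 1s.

Place data at non-parity positions: p1 p2 1 p4 1 1 0 p8 0 1 1 1 0 1 0
p1 (pos 1,3,5,7,9,11,13,15): XOR of data positions = 1⊕1⊕0⊕0⊕1⊕0⊕0 = 1
p2 (pos 2,3,6,7,10,11,14,15): XOR of data positions = 1⊕1⊕0⊕1⊕1⊕1⊕0 = 1
p4 (pos 4,5,6,7,12,13,14,15): XOR of data positions = 1⊕1⊕0⊕1⊕0⊕1⊕0 = 0
p8 (pos 8,9,10,11,12,13,14,15): XOR of data positions = 0⊕1⊕1⊕1⊕0⊕1⊕0 = 0
Codeword: 111011000111010

111011000111010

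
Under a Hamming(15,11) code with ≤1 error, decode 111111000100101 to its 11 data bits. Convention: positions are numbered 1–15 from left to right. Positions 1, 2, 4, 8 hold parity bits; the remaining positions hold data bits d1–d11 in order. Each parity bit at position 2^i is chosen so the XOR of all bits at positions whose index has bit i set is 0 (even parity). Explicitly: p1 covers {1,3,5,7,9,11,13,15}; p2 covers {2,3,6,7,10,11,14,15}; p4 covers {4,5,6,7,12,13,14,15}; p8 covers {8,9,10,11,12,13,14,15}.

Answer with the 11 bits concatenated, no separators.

11100100100

s1 (pos 1,3,5,7,9,11,13,15): 1⊕1⊕1⊕0⊕0⊕0⊕1⊕1 = 1
s2 (pos 2,3,6,7,10,11,14,15): 1⊕1⊕1⊕0⊕1⊕0⊕0⊕1 = 1
s4 (pos 4,5,6,7,12,13,14,15): 1⊕1⊕1⊕0⊕0⊕1⊕0⊕1 = 1
s8 (pos 8,9,10,11,12,13,14,15): 0⊕0⊕1⊕0⊕0⊕1⊕0⊕1 = 1
Syndrome s8…s1 = 1111 → error at position 15.
Flip position 15: 111111000100101 → 111111000100100
Read data bits from positions 3,5,6,7,9,10,11,12,13,14,15: 11100100100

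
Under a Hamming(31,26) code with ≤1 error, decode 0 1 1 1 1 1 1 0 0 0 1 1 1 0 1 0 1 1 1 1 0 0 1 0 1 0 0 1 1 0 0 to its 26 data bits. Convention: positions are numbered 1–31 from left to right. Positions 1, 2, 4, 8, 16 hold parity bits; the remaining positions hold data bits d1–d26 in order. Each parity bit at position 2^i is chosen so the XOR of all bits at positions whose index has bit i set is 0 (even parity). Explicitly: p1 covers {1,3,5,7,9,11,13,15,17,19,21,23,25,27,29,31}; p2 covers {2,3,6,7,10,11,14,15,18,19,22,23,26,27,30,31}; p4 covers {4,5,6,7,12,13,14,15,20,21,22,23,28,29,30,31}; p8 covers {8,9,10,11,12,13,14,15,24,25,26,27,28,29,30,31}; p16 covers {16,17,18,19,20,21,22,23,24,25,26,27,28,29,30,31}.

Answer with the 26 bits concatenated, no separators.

s1 (pos 1,3,5,7,9,11,13,15,17,19,21,23,25,27,29,31): 0⊕1⊕1⊕1⊕0⊕1⊕1⊕1⊕1⊕1⊕0⊕1⊕1⊕0⊕1⊕0 = 1
s2 (pos 2,3,6,7,10,11,14,15,18,19,22,23,26,27,30,31): 1⊕1⊕1⊕1⊕0⊕1⊕0⊕1⊕1⊕1⊕0⊕1⊕0⊕0⊕0⊕0 = 1
s4 (pos 4,5,6,7,12,13,14,15,20,21,22,23,28,29,30,31): 1⊕1⊕1⊕1⊕1⊕1⊕0⊕1⊕1⊕0⊕0⊕1⊕1⊕1⊕0⊕0 = 1
s8 (pos 8,9,10,11,12,13,14,15,24,25,26,27,28,29,30,31): 0⊕0⊕0⊕1⊕1⊕1⊕0⊕1⊕0⊕1⊕0⊕0⊕1⊕1⊕0⊕0 = 1
s16 (pos 16,17,18,19,20,21,22,23,24,25,26,27,28,29,30,31): 0⊕1⊕1⊕1⊕1⊕0⊕0⊕1⊕0⊕1⊕0⊕0⊕1⊕1⊕0⊕0 = 0
Syndrome s16…s1 = 01111 → error at position 15.
Flip position 15: 0111111000111010111100101001100 → 0111111000111000111100101001100
Read data bits from positions 3,5,6,7,9,10,11,12,13,14,15,17,18,19,20,21,22,23,24,25,26,27,28,29,30,31: 11110011100111100101001100

11110011100111100101001100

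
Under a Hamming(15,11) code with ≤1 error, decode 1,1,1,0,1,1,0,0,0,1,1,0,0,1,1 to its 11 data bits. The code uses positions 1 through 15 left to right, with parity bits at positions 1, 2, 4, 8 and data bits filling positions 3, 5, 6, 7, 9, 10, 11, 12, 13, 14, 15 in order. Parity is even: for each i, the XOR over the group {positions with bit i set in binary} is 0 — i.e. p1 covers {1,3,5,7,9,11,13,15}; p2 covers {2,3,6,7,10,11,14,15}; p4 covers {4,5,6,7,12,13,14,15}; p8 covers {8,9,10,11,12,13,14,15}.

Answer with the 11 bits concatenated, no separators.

s1 (pos 1,3,5,7,9,11,13,15): 1⊕1⊕1⊕0⊕0⊕1⊕0⊕1 = 1
s2 (pos 2,3,6,7,10,11,14,15): 1⊕1⊕1⊕0⊕1⊕1⊕1⊕1 = 1
s4 (pos 4,5,6,7,12,13,14,15): 0⊕1⊕1⊕0⊕0⊕0⊕1⊕1 = 0
s8 (pos 8,9,10,11,12,13,14,15): 0⊕0⊕1⊕1⊕0⊕0⊕1⊕1 = 0
Syndrome s8…s1 = 0011 → error at position 3.
Flip position 3: 111011000110011 → 110011000110011
Read data bits from positions 3,5,6,7,9,10,11,12,13,14,15: 01100110011

01100110011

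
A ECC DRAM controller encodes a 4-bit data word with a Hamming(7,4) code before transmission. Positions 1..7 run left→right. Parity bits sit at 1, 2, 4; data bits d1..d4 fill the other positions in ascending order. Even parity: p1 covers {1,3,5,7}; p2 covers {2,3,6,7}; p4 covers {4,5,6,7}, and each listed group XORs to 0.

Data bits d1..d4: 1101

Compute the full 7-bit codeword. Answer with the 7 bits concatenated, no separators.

Place data at non-parity positions: p1 p2 1 p4 1 0 1
p1 (pos 1,3,5,7): XOR of data positions = 1⊕1⊕1 = 1
p2 (pos 2,3,6,7): XOR of data positions = 1⊕0⊕1 = 0
p4 (pos 4,5,6,7): XOR of data positions = 1⊕0⊕1 = 0
Codeword: 1010101

1010101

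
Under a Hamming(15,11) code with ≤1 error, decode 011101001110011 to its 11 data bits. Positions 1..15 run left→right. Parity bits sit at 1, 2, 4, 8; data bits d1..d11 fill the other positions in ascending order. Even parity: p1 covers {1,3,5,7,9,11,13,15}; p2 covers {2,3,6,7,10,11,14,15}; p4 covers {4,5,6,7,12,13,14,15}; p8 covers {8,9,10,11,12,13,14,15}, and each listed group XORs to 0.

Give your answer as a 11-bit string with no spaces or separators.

10101010011

s1 (pos 1,3,5,7,9,11,13,15): 0⊕1⊕0⊕0⊕1⊕1⊕0⊕1 = 0
s2 (pos 2,3,6,7,10,11,14,15): 1⊕1⊕1⊕0⊕1⊕1⊕1⊕1 = 1
s4 (pos 4,5,6,7,12,13,14,15): 1⊕0⊕1⊕0⊕0⊕0⊕1⊕1 = 0
s8 (pos 8,9,10,11,12,13,14,15): 0⊕1⊕1⊕1⊕0⊕0⊕1⊕1 = 1
Syndrome s8…s1 = 1010 → error at position 10.
Flip position 10: 011101001110011 → 011101001010011
Read data bits from positions 3,5,6,7,9,10,11,12,13,14,15: 10101010011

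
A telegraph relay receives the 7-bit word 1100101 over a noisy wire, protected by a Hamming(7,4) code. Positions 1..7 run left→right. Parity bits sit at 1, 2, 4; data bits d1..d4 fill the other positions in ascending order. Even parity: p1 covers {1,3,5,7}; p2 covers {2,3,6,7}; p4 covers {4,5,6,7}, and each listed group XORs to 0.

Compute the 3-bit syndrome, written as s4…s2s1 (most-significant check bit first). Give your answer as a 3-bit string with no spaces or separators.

001

s1 (pos 1,3,5,7): 1⊕0⊕1⊕1 = 1
s2 (pos 2,3,6,7): 1⊕0⊕0⊕1 = 0
s4 (pos 4,5,6,7): 0⊕1⊕0⊕1 = 0
Syndrome s4…s1 = 001 → error at position 1.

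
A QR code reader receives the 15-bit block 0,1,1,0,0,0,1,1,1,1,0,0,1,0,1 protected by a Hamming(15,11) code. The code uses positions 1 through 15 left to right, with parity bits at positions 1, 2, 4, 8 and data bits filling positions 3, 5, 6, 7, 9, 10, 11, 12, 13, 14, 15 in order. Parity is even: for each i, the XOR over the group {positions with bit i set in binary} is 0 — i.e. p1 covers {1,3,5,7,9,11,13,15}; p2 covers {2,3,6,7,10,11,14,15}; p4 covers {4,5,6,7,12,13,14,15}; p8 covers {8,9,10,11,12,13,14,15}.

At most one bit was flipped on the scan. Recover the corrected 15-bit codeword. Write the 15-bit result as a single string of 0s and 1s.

s1 (pos 1,3,5,7,9,11,13,15): 0⊕1⊕0⊕1⊕1⊕0⊕1⊕1 = 1
s2 (pos 2,3,6,7,10,11,14,15): 1⊕1⊕0⊕1⊕1⊕0⊕0⊕1 = 1
s4 (pos 4,5,6,7,12,13,14,15): 0⊕0⊕0⊕1⊕0⊕1⊕0⊕1 = 1
s8 (pos 8,9,10,11,12,13,14,15): 1⊕1⊕1⊕0⊕0⊕1⊕0⊕1 = 1
Syndrome s8…s1 = 1111 → error at position 15.
Flip position 15: 011000111100101 → 011000111100100

011000111100100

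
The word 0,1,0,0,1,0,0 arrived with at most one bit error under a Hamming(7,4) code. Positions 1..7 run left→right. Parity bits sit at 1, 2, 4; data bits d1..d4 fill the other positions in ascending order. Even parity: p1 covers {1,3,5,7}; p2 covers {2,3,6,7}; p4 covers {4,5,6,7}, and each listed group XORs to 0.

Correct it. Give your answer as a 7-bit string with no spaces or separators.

s1 (pos 1,3,5,7): 0⊕0⊕1⊕0 = 1
s2 (pos 2,3,6,7): 1⊕0⊕0⊕0 = 1
s4 (pos 4,5,6,7): 0⊕1⊕0⊕0 = 1
Syndrome s4…s1 = 111 → error at position 7.
Flip position 7: 0100100 → 0100101

0100101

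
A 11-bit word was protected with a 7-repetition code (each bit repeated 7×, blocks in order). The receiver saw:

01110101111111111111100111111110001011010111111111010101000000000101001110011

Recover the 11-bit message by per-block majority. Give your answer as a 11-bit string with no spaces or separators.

Block 1 (0111010): 4 ones → 1
Block 2 (1111111): 7 ones → 1
Block 3 (1111111): 7 ones → 1
Block 4 (0011111): 5 ones → 1
Block 5 (1110001): 4 ones → 1
Block 6 (0110101): 4 ones → 1
Block 7 (1111111): 7 ones → 1
Block 8 (1010101): 4 ones → 1
Block 9 (0000000): 0 ones → 0
Block 10 (0010100): 2 ones → 0
Block 11 (1110011): 5 ones → 1

11111111001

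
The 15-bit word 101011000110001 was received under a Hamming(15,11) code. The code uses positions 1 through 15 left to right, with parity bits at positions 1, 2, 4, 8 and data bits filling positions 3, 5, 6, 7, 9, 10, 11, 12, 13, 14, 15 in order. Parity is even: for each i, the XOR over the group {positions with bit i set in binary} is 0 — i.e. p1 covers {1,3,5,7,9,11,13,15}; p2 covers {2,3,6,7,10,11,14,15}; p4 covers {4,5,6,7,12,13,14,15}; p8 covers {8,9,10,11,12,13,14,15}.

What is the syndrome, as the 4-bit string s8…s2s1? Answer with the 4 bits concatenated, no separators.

1111

s1 (pos 1,3,5,7,9,11,13,15): 1⊕1⊕1⊕0⊕0⊕1⊕0⊕1 = 1
s2 (pos 2,3,6,7,10,11,14,15): 0⊕1⊕1⊕0⊕1⊕1⊕0⊕1 = 1
s4 (pos 4,5,6,7,12,13,14,15): 0⊕1⊕1⊕0⊕0⊕0⊕0⊕1 = 1
s8 (pos 8,9,10,11,12,13,14,15): 0⊕0⊕1⊕1⊕0⊕0⊕0⊕1 = 1
Syndrome s8…s1 = 1111 → error at position 15.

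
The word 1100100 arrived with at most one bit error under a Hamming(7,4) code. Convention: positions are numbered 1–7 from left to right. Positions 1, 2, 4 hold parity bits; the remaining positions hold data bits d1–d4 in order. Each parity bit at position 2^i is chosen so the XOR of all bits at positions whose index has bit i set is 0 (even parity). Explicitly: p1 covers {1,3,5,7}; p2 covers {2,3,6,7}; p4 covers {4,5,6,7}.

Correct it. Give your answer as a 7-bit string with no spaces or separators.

s1 (pos 1,3,5,7): 1⊕0⊕1⊕0 = 0
s2 (pos 2,3,6,7): 1⊕0⊕0⊕0 = 1
s4 (pos 4,5,6,7): 0⊕1⊕0⊕0 = 1
Syndrome s4…s1 = 110 → error at position 6.
Flip position 6: 1100100 → 1100110

1100110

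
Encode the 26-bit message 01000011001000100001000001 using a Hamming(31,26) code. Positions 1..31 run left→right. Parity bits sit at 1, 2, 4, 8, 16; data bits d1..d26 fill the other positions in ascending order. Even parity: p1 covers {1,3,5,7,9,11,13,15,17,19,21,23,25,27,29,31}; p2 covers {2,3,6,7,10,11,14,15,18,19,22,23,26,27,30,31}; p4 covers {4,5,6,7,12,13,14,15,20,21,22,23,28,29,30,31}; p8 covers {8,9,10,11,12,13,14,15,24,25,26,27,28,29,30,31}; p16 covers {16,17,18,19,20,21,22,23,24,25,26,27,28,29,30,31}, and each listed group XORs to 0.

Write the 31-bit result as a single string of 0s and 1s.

Place data at non-parity positions: p1 p2 0 p4 1 0 0 p8 0 0 1 1 0 0 1 p16 0 0 0 1 0 0 0 0 1 0 0 0 0 0 1
p1 (pos 1,3,5,7,9,11,13,15,17,19,21,23,25,27,29,31): XOR of data positions = 0⊕1⊕0⊕0⊕1⊕0⊕1⊕0⊕0⊕0⊕0⊕1⊕0⊕0⊕1 = 1
p2 (pos 2,3,6,7,10,11,14,15,18,19,22,23,26,27,30,31): XOR of data positions = 0⊕0⊕0⊕0⊕1⊕0⊕1⊕0⊕0⊕0⊕0⊕0⊕0⊕0⊕1 = 1
p4 (pos 4,5,6,7,12,13,14,15,20,21,22,23,28,29,30,31): XOR of data positions = 1⊕0⊕0⊕1⊕0⊕0⊕1⊕1⊕0⊕0⊕0⊕0⊕0⊕0⊕1 = 1
p8 (pos 8,9,10,11,12,13,14,15,24,25,26,27,28,29,30,31): XOR of data positions = 0⊕0⊕1⊕1⊕0⊕0⊕1⊕0⊕1⊕0⊕0⊕0⊕0⊕0⊕1 = 1
p16 (pos 16,17,18,19,20,21,22,23,24,25,26,27,28,29,30,31): XOR of data positions = 0⊕0⊕0⊕1⊕0⊕0⊕0⊕0⊕1⊕0⊕0⊕0⊕0⊕0⊕1 = 1
Codeword: 1101100100110011000100001000001

1101100100110011000100001000001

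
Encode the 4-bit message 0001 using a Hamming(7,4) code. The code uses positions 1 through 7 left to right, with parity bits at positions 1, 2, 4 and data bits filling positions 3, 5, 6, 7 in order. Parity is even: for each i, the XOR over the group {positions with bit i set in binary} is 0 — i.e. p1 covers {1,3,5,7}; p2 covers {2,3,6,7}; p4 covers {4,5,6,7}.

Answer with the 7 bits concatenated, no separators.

1101001

Place data at non-parity positions: p1 p2 0 p4 0 0 1
p1 (pos 1,3,5,7): XOR of data positions = 0⊕0⊕1 = 1
p2 (pos 2,3,6,7): XOR of data positions = 0⊕0⊕1 = 1
p4 (pos 4,5,6,7): XOR of data positions = 0⊕0⊕1 = 1
Codeword: 1101001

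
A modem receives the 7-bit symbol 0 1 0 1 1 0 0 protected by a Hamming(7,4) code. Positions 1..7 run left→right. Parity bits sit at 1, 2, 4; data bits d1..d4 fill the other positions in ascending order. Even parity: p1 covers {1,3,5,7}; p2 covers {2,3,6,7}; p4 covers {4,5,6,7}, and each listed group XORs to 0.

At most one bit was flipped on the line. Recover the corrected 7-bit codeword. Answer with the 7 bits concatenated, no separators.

s1 (pos 1,3,5,7): 0⊕0⊕1⊕0 = 1
s2 (pos 2,3,6,7): 1⊕0⊕0⊕0 = 1
s4 (pos 4,5,6,7): 1⊕1⊕0⊕0 = 0
Syndrome s4…s1 = 011 → error at position 3.
Flip position 3: 0101100 → 0111100

0111100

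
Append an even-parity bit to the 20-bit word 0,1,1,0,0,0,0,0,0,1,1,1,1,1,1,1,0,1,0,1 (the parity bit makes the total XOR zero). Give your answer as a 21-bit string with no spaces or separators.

011000000111111101011

XOR of the 20 data bits: 0⊕1⊕1⊕0⊕0⊕0⊕0⊕0⊕0⊕1⊕1⊕1⊕1⊕1⊕1⊕1⊕0⊕1⊕0⊕1 = 1
Parity bit = 1 (so all 21 bits XOR to 0).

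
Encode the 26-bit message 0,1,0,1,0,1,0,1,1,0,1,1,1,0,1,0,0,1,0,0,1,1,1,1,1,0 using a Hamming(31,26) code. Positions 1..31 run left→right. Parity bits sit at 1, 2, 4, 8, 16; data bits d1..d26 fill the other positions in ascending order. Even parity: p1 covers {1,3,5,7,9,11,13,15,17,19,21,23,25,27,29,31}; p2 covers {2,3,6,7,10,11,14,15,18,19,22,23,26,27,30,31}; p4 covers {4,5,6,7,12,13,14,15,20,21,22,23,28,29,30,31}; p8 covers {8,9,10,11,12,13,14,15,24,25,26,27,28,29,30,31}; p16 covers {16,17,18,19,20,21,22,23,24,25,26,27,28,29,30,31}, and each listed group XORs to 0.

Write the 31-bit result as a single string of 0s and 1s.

Place data at non-parity positions: p1 p2 0 p4 1 0 1 p8 0 1 0 1 1 0 1 p16 1 1 0 1 0 0 1 0 0 1 1 1 1 1 0
p1 (pos 1,3,5,7,9,11,13,15,17,19,21,23,25,27,29,31): XOR of data positions = 0⊕1⊕1⊕0⊕0⊕1⊕1⊕1⊕0⊕0⊕1⊕0⊕1⊕1⊕0 = 0
p2 (pos 2,3,6,7,10,11,14,15,18,19,22,23,26,27,30,31): XOR of data positions = 0⊕0⊕1⊕1⊕0⊕0⊕1⊕1⊕0⊕0⊕1⊕1⊕1⊕1⊕0 = 0
p4 (pos 4,5,6,7,12,13,14,15,20,21,22,23,28,29,30,31): XOR of data positions = 1⊕0⊕1⊕1⊕1⊕0⊕1⊕1⊕0⊕0⊕1⊕1⊕1⊕1⊕0 = 0
p8 (pos 8,9,10,11,12,13,14,15,24,25,26,27,28,29,30,31): XOR of data positions = 0⊕1⊕0⊕1⊕1⊕0⊕1⊕0⊕0⊕1⊕1⊕1⊕1⊕1⊕0 = 1
p16 (pos 16,17,18,19,20,21,22,23,24,25,26,27,28,29,30,31): XOR of data positions = 1⊕1⊕0⊕1⊕0⊕0⊕1⊕0⊕0⊕1⊕1⊕1⊕1⊕1⊕0 = 1
Codeword: 0000101101011011110100100111110

0000101101011011110100100111110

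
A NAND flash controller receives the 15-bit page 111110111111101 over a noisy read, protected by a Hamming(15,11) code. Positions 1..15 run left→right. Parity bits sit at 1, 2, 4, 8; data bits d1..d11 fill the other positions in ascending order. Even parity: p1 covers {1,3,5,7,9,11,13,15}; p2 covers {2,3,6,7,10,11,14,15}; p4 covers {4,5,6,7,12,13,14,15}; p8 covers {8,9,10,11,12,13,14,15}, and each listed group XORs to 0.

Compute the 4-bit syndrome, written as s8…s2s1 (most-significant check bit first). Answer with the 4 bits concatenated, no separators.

s1 (pos 1,3,5,7,9,11,13,15): 1⊕1⊕1⊕1⊕1⊕1⊕1⊕1 = 0
s2 (pos 2,3,6,7,10,11,14,15): 1⊕1⊕0⊕1⊕1⊕1⊕0⊕1 = 0
s4 (pos 4,5,6,7,12,13,14,15): 1⊕1⊕0⊕1⊕1⊕1⊕0⊕1 = 0
s8 (pos 8,9,10,11,12,13,14,15): 1⊕1⊕1⊕1⊕1⊕1⊕0⊕1 = 1
Syndrome s8…s1 = 1000 → error at position 8.

1000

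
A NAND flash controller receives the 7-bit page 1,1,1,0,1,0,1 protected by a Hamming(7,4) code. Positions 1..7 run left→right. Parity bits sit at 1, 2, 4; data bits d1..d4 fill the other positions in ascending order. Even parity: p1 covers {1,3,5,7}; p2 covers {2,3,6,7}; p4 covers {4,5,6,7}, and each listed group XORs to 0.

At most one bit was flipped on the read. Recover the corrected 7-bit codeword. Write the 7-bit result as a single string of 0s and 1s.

s1 (pos 1,3,5,7): 1⊕1⊕1⊕1 = 0
s2 (pos 2,3,6,7): 1⊕1⊕0⊕1 = 1
s4 (pos 4,5,6,7): 0⊕1⊕0⊕1 = 0
Syndrome s4…s1 = 010 → error at position 2.
Flip position 2: 1110101 → 1010101

1010101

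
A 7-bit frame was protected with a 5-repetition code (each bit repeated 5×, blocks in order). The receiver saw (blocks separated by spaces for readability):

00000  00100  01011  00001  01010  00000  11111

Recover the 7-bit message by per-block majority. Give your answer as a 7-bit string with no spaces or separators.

Block 1 (00000): 0 ones → 0
Block 2 (00100): 1 one → 0
Block 3 (01011): 3 ones → 1
Block 4 (00001): 1 one → 0
Block 5 (01010): 2 ones → 0
Block 6 (00000): 0 ones → 0
Block 7 (11111): 5 ones → 1

0010001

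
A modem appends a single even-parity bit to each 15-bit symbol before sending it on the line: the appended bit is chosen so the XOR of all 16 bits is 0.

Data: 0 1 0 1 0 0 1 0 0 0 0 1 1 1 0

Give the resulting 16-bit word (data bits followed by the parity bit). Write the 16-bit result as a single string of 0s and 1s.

0101001000011100

XOR of the 15 data bits: 0⊕1⊕0⊕1⊕0⊕0⊕1⊕0⊕0⊕0⊕0⊕1⊕1⊕1⊕0 = 0
Parity bit = 0 (so all 16 bits XOR to 0).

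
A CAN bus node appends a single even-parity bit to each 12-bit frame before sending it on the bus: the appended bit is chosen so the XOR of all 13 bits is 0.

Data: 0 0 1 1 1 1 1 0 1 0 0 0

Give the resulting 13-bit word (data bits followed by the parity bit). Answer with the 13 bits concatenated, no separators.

XOR of the 12 data bits: 0⊕0⊕1⊕1⊕1⊕1⊕1⊕0⊕1⊕0⊕0⊕0 = 0
Parity bit = 0 (so all 13 bits XOR to 0).

0011111010000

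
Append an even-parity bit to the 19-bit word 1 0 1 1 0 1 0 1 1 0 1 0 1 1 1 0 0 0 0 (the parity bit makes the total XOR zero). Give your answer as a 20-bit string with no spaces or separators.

XOR of the 19 data bits: 1⊕0⊕1⊕1⊕0⊕1⊕0⊕1⊕1⊕0⊕1⊕0⊕1⊕1⊕1⊕0⊕0⊕0⊕0 = 0
Parity bit = 0 (so all 20 bits XOR to 0).

10110101101011100000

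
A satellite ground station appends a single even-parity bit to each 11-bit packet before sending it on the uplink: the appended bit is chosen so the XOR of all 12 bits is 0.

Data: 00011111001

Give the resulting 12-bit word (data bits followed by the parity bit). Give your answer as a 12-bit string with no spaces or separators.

XOR of the 11 data bits: 0⊕0⊕0⊕1⊕1⊕1⊕1⊕1⊕0⊕0⊕1 = 0
Parity bit = 0 (so all 12 bits XOR to 0).

000111110010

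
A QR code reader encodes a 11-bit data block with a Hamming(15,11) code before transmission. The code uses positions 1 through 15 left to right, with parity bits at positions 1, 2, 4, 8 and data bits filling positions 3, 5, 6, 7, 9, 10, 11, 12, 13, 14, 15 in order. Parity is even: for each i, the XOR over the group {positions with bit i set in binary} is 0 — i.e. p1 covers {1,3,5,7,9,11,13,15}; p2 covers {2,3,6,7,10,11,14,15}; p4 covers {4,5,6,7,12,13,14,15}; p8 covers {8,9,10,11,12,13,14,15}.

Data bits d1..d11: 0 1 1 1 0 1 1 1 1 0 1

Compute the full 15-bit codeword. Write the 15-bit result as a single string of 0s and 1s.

Place data at non-parity positions: p1 p2 0 p4 1 1 1 p8 0 1 1 1 1 0 1
p1 (pos 1,3,5,7,9,11,13,15): XOR of data positions = 0⊕1⊕1⊕0⊕1⊕1⊕1 = 1
p2 (pos 2,3,6,7,10,11,14,15): XOR of data positions = 0⊕1⊕1⊕1⊕1⊕0⊕1 = 1
p4 (pos 4,5,6,7,12,13,14,15): XOR of data positions = 1⊕1⊕1⊕1⊕1⊕0⊕1 = 0
p8 (pos 8,9,10,11,12,13,14,15): XOR of data positions = 0⊕1⊕1⊕1⊕1⊕0⊕1 = 1
Codeword: 110011110111101

110011110111101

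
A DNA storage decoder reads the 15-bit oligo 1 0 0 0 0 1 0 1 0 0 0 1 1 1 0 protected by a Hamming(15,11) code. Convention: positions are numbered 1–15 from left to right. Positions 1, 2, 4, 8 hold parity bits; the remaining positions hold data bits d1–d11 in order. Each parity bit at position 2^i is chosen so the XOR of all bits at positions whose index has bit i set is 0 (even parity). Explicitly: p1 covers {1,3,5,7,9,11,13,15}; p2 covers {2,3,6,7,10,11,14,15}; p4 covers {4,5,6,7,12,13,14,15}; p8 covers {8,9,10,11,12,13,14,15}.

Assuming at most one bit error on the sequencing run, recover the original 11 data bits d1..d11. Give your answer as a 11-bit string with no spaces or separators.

00100001110

s1 (pos 1,3,5,7,9,11,13,15): 1⊕0⊕0⊕0⊕0⊕0⊕1⊕0 = 0
s2 (pos 2,3,6,7,10,11,14,15): 0⊕0⊕1⊕0⊕0⊕0⊕1⊕0 = 0
s4 (pos 4,5,6,7,12,13,14,15): 0⊕0⊕1⊕0⊕1⊕1⊕1⊕0 = 0
s8 (pos 8,9,10,11,12,13,14,15): 1⊕0⊕0⊕0⊕1⊕1⊕1⊕0 = 0
Syndrome s8…s1 = 0000 → no error.
Read data bits from positions 3,5,6,7,9,10,11,12,13,14,15: 00100001110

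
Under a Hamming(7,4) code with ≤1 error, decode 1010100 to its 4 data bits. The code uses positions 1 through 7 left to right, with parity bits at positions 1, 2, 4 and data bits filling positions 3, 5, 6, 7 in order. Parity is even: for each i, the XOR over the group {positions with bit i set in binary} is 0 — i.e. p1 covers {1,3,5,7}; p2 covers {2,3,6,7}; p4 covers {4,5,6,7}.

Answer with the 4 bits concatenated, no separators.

1101

s1 (pos 1,3,5,7): 1⊕1⊕1⊕0 = 1
s2 (pos 2,3,6,7): 0⊕1⊕0⊕0 = 1
s4 (pos 4,5,6,7): 0⊕1⊕0⊕0 = 1
Syndrome s4…s1 = 111 → error at position 7.
Flip position 7: 1010100 → 1010101
Read data bits from positions 3,5,6,7: 1101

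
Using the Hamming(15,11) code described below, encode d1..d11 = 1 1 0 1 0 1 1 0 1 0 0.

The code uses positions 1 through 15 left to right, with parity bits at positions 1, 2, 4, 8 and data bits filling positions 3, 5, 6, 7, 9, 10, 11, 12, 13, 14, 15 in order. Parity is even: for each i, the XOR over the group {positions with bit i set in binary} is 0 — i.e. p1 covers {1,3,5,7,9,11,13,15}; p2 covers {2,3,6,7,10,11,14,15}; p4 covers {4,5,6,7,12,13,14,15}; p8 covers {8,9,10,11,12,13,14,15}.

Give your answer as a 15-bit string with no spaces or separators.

101110110110100

Place data at non-parity positions: p1 p2 1 p4 1 0 1 p8 0 1 1 0 1 0 0
p1 (pos 1,3,5,7,9,11,13,15): XOR of data positions = 1⊕1⊕1⊕0⊕1⊕1⊕0 = 1
p2 (pos 2,3,6,7,10,11,14,15): XOR of data positions = 1⊕0⊕1⊕1⊕1⊕0⊕0 = 0
p4 (pos 4,5,6,7,12,13,14,15): XOR of data positions = 1⊕0⊕1⊕0⊕1⊕0⊕0 = 1
p8 (pos 8,9,10,11,12,13,14,15): XOR of data positions = 0⊕1⊕1⊕0⊕1⊕0⊕0 = 1
Codeword: 101110110110100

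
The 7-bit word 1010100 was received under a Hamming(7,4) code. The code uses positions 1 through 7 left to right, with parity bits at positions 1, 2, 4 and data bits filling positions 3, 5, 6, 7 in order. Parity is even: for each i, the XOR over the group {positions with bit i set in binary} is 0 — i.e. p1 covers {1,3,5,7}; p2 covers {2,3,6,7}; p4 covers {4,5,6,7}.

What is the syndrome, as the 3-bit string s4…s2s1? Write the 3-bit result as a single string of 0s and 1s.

s1 (pos 1,3,5,7): 1⊕1⊕1⊕0 = 1
s2 (pos 2,3,6,7): 0⊕1⊕0⊕0 = 1
s4 (pos 4,5,6,7): 0⊕1⊕0⊕0 = 1
Syndrome s4…s1 = 111 → error at position 7.

111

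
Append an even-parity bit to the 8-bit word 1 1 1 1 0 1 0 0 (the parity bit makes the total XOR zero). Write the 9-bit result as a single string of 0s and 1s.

XOR of the 8 data bits: 1⊕1⊕1⊕1⊕0⊕1⊕0⊕0 = 1
Parity bit = 1 (so all 9 bits XOR to 0).

111101001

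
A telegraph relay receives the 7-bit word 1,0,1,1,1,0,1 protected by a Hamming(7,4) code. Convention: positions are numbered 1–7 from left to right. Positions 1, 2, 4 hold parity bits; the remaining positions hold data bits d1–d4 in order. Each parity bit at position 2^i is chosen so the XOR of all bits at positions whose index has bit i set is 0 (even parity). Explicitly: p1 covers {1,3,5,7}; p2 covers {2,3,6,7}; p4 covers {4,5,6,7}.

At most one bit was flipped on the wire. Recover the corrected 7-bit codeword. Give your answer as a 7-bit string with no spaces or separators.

s1 (pos 1,3,5,7): 1⊕1⊕1⊕1 = 0
s2 (pos 2,3,6,7): 0⊕1⊕0⊕1 = 0
s4 (pos 4,5,6,7): 1⊕1⊕0⊕1 = 1
Syndrome s4…s1 = 100 → error at position 4.
Flip position 4: 1011101 → 1010101

1010101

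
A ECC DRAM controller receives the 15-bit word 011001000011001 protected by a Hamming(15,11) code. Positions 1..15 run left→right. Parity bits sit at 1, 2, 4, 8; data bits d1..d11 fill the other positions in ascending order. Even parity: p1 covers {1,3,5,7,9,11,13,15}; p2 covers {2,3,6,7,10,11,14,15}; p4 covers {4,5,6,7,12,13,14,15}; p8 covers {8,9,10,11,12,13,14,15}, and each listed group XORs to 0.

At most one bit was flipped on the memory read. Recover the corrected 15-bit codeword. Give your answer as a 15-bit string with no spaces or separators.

s1 (pos 1,3,5,7,9,11,13,15): 0⊕1⊕0⊕0⊕0⊕1⊕0⊕1 = 1
s2 (pos 2,3,6,7,10,11,14,15): 1⊕1⊕1⊕0⊕0⊕1⊕0⊕1 = 1
s4 (pos 4,5,6,7,12,13,14,15): 0⊕0⊕1⊕0⊕1⊕0⊕0⊕1 = 1
s8 (pos 8,9,10,11,12,13,14,15): 0⊕0⊕0⊕1⊕1⊕0⊕0⊕1 = 1
Syndrome s8…s1 = 1111 → error at position 15.
Flip position 15: 011001000011001 → 011001000011000

011001000011000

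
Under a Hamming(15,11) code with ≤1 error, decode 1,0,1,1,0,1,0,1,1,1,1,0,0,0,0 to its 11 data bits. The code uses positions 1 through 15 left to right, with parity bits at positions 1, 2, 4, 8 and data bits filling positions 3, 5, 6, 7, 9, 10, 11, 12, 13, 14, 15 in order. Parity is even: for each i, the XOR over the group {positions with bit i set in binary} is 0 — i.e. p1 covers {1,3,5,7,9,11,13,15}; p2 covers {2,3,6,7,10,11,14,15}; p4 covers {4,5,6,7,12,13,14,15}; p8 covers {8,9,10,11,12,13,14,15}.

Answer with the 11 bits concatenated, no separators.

s1 (pos 1,3,5,7,9,11,13,15): 1⊕1⊕0⊕0⊕1⊕1⊕0⊕0 = 0
s2 (pos 2,3,6,7,10,11,14,15): 0⊕1⊕1⊕0⊕1⊕1⊕0⊕0 = 0
s4 (pos 4,5,6,7,12,13,14,15): 1⊕0⊕1⊕0⊕0⊕0⊕0⊕0 = 0
s8 (pos 8,9,10,11,12,13,14,15): 1⊕1⊕1⊕1⊕0⊕0⊕0⊕0 = 0
Syndrome s8…s1 = 0000 → no error.
Read data bits from positions 3,5,6,7,9,10,11,12,13,14,15: 10101110000

10101110000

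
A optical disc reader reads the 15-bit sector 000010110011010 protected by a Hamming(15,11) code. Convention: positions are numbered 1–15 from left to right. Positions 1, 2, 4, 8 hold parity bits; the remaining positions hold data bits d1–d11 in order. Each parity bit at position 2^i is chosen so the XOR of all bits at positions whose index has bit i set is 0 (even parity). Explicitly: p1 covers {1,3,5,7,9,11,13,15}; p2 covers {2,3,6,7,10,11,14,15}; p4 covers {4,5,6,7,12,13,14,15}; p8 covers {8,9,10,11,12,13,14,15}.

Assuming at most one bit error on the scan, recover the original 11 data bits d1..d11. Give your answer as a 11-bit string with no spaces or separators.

11010011010

s1 (pos 1,3,5,7,9,11,13,15): 0⊕0⊕1⊕1⊕0⊕1⊕0⊕0 = 1
s2 (pos 2,3,6,7,10,11,14,15): 0⊕0⊕0⊕1⊕0⊕1⊕1⊕0 = 1
s4 (pos 4,5,6,7,12,13,14,15): 0⊕1⊕0⊕1⊕1⊕0⊕1⊕0 = 0
s8 (pos 8,9,10,11,12,13,14,15): 1⊕0⊕0⊕1⊕1⊕0⊕1⊕0 = 0
Syndrome s8…s1 = 0011 → error at position 3.
Flip position 3: 000010110011010 → 001010110011010
Read data bits from positions 3,5,6,7,9,10,11,12,13,14,15: 11010011010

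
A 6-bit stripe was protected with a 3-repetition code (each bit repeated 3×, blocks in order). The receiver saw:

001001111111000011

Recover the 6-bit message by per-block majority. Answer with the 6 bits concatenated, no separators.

001101

Block 1 (001): 1 one → 0
Block 2 (001): 1 one → 0
Block 3 (111): 3 ones → 1
Block 4 (111): 3 ones → 1
Block 5 (000): 0 ones → 0
Block 6 (011): 2 ones → 1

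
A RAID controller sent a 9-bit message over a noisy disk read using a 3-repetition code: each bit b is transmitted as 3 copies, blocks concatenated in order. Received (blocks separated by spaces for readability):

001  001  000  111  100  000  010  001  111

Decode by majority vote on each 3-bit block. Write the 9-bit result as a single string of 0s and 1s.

Block 1 (001): 1 one → 0
Block 2 (001): 1 one → 0
Block 3 (000): 0 ones → 0
Block 4 (111): 3 ones → 1
Block 5 (100): 1 one → 0
Block 6 (000): 0 ones → 0
Block 7 (010): 1 one → 0
Block 8 (001): 1 one → 0
Block 9 (111): 3 ones → 1

000100001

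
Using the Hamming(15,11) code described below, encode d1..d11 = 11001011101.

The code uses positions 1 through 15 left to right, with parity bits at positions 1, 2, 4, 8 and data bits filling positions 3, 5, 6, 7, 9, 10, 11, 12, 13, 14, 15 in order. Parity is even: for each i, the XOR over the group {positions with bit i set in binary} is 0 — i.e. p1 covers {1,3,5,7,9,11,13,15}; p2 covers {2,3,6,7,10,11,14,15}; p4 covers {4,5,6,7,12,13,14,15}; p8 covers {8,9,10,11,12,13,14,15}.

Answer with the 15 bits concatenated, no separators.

Place data at non-parity positions: p1 p2 1 p4 1 0 0 p8 1 0 1 1 1 0 1
p1 (pos 1,3,5,7,9,11,13,15): XOR of data positions = 1⊕1⊕0⊕1⊕1⊕1⊕1 = 0
p2 (pos 2,3,6,7,10,11,14,15): XOR of data positions = 1⊕0⊕0⊕0⊕1⊕0⊕1 = 1
p4 (pos 4,5,6,7,12,13,14,15): XOR of data positions = 1⊕0⊕0⊕1⊕1⊕0⊕1 = 0
p8 (pos 8,9,10,11,12,13,14,15): XOR of data positions = 1⊕0⊕1⊕1⊕1⊕0⊕1 = 1
Codeword: 011010011011101

011010011011101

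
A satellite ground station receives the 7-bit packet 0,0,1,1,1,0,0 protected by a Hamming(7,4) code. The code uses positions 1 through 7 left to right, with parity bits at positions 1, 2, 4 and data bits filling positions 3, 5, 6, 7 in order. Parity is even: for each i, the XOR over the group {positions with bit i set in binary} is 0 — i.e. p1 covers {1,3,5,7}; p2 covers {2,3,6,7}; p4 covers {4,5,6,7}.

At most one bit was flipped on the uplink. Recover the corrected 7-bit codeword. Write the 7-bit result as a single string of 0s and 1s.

0111100

s1 (pos 1,3,5,7): 0⊕1⊕1⊕0 = 0
s2 (pos 2,3,6,7): 0⊕1⊕0⊕0 = 1
s4 (pos 4,5,6,7): 1⊕1⊕0⊕0 = 0
Syndrome s4…s1 = 010 → error at position 2.
Flip position 2: 0011100 → 0111100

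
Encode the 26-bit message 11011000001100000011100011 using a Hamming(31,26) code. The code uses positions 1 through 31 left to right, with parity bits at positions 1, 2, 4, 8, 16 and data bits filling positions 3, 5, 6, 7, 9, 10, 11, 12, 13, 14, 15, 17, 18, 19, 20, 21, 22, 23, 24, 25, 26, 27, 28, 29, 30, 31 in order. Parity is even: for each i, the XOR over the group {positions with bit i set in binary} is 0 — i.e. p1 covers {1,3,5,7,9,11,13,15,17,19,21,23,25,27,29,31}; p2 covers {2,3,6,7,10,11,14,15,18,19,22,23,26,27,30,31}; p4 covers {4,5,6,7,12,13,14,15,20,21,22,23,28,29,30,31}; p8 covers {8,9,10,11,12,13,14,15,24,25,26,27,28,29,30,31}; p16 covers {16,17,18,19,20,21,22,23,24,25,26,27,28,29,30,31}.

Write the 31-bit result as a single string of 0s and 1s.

0011101110000010100000011100011

Place data at non-parity positions: p1 p2 1 p4 1 0 1 p8 1 0 0 0 0 0 1 p16 1 0 0 0 0 0 0 1 1 1 0 0 0 1 1
p1 (pos 1,3,5,7,9,11,13,15,17,19,21,23,25,27,29,31): XOR of data positions = 1⊕1⊕1⊕1⊕0⊕0⊕1⊕1⊕0⊕0⊕0⊕1⊕0⊕0⊕1 = 0
p2 (pos 2,3,6,7,10,11,14,15,18,19,22,23,26,27,30,31): XOR of data positions = 1⊕0⊕1⊕0⊕0⊕0⊕1⊕0⊕0⊕0⊕0⊕1⊕0⊕1⊕1 = 0
p4 (pos 4,5,6,7,12,13,14,15,20,21,22,23,28,29,30,31): XOR of data positions = 1⊕0⊕1⊕0⊕0⊕0⊕1⊕0⊕0⊕0⊕0⊕0⊕0⊕1⊕1 = 1
p8 (pos 8,9,10,11,12,13,14,15,24,25,26,27,28,29,30,31): XOR of data positions = 1⊕0⊕0⊕0⊕0⊕0⊕1⊕1⊕1⊕1⊕0⊕0⊕0⊕1⊕1 = 1
p16 (pos 16,17,18,19,20,21,22,23,24,25,26,27,28,29,30,31): XOR of data positions = 1⊕0⊕0⊕0⊕0⊕0⊕0⊕1⊕1⊕1⊕0⊕0⊕0⊕1⊕1 = 0
Codeword: 0011101110000010100000011100011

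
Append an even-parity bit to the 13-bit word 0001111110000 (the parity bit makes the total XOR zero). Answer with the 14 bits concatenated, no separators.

XOR of the 13 data bits: 0⊕0⊕0⊕1⊕1⊕1⊕1⊕1⊕1⊕0⊕0⊕0⊕0 = 0
Parity bit = 0 (so all 14 bits XOR to 0).

00011111100000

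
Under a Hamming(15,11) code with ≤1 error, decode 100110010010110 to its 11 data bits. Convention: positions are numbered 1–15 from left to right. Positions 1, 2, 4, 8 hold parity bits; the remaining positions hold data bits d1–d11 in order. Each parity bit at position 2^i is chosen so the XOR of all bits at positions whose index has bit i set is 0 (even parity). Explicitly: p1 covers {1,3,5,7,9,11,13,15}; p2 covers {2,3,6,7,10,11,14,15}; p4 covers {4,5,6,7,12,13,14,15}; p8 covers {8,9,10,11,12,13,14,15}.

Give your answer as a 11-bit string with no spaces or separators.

s1 (pos 1,3,5,7,9,11,13,15): 1⊕0⊕1⊕0⊕0⊕1⊕1⊕0 = 0
s2 (pos 2,3,6,7,10,11,14,15): 0⊕0⊕0⊕0⊕0⊕1⊕1⊕0 = 0
s4 (pos 4,5,6,7,12,13,14,15): 1⊕1⊕0⊕0⊕0⊕1⊕1⊕0 = 0
s8 (pos 8,9,10,11,12,13,14,15): 1⊕0⊕0⊕1⊕0⊕1⊕1⊕0 = 0
Syndrome s8…s1 = 0000 → no error.
Read data bits from positions 3,5,6,7,9,10,11,12,13,14,15: 01000010110

01000010110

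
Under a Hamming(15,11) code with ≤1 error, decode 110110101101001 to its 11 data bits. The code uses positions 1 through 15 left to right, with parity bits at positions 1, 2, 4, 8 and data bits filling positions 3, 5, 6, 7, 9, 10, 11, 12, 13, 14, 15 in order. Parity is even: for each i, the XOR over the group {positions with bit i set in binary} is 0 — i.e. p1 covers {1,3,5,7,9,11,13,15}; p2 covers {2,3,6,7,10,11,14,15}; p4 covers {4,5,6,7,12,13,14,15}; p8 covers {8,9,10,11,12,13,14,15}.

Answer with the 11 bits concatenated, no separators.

00011101001

s1 (pos 1,3,5,7,9,11,13,15): 1⊕0⊕1⊕1⊕1⊕0⊕0⊕1 = 1
s2 (pos 2,3,6,7,10,11,14,15): 1⊕0⊕0⊕1⊕1⊕0⊕0⊕1 = 0
s4 (pos 4,5,6,7,12,13,14,15): 1⊕1⊕0⊕1⊕1⊕0⊕0⊕1 = 1
s8 (pos 8,9,10,11,12,13,14,15): 0⊕1⊕1⊕0⊕1⊕0⊕0⊕1 = 0
Syndrome s8…s1 = 0101 → error at position 5.
Flip position 5: 110110101101001 → 110100101101001
Read data bits from positions 3,5,6,7,9,10,11,12,13,14,15: 00011101001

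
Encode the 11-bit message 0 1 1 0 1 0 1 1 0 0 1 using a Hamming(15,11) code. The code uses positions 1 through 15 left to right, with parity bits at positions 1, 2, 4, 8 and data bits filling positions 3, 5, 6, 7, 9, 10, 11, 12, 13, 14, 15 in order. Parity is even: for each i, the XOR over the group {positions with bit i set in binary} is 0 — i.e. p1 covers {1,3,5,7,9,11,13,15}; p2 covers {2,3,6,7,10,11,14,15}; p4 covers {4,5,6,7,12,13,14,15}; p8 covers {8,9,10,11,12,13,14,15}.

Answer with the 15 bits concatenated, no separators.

Place data at non-parity positions: p1 p2 0 p4 1 1 0 p8 1 0 1 1 0 0 1
p1 (pos 1,3,5,7,9,11,13,15): XOR of data positions = 0⊕1⊕0⊕1⊕1⊕0⊕1 = 0
p2 (pos 2,3,6,7,10,11,14,15): XOR of data positions = 0⊕1⊕0⊕0⊕1⊕0⊕1 = 1
p4 (pos 4,5,6,7,12,13,14,15): XOR of data positions = 1⊕1⊕0⊕1⊕0⊕0⊕1 = 0
p8 (pos 8,9,10,11,12,13,14,15): XOR of data positions = 1⊕0⊕1⊕1⊕0⊕0⊕1 = 0
Codeword: 010011001011001

010011001011001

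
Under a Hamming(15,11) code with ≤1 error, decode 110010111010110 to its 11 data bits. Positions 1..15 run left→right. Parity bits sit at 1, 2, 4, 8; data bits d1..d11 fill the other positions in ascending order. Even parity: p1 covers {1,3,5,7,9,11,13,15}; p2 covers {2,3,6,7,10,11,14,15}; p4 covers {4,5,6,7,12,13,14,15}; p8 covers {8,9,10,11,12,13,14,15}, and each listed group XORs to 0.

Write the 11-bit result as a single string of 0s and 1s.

01011010110

s1 (pos 1,3,5,7,9,11,13,15): 1⊕0⊕1⊕1⊕1⊕1⊕1⊕0 = 0
s2 (pos 2,3,6,7,10,11,14,15): 1⊕0⊕0⊕1⊕0⊕1⊕1⊕0 = 0
s4 (pos 4,5,6,7,12,13,14,15): 0⊕1⊕0⊕1⊕0⊕1⊕1⊕0 = 0
s8 (pos 8,9,10,11,12,13,14,15): 1⊕1⊕0⊕1⊕0⊕1⊕1⊕0 = 1
Syndrome s8…s1 = 1000 → error at position 8.
Flip position 8: 110010111010110 → 110010101010110
Read data bits from positions 3,5,6,7,9,10,11,12,13,14,15: 01011010110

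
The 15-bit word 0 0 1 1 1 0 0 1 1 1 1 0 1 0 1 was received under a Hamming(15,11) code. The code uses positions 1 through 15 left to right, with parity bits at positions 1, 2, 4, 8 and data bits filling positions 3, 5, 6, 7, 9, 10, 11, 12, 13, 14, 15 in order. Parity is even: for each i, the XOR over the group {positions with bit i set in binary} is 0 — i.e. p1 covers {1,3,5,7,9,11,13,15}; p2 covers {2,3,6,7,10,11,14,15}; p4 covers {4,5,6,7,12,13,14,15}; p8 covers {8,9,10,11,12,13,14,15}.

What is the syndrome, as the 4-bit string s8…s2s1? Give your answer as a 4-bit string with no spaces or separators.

s1 (pos 1,3,5,7,9,11,13,15): 0⊕1⊕1⊕0⊕1⊕1⊕1⊕1 = 0
s2 (pos 2,3,6,7,10,11,14,15): 0⊕1⊕0⊕0⊕1⊕1⊕0⊕1 = 0
s4 (pos 4,5,6,7,12,13,14,15): 1⊕1⊕0⊕0⊕0⊕1⊕0⊕1 = 0
s8 (pos 8,9,10,11,12,13,14,15): 1⊕1⊕1⊕1⊕0⊕1⊕0⊕1 = 0
Syndrome s8…s1 = 0000 → no error.

0000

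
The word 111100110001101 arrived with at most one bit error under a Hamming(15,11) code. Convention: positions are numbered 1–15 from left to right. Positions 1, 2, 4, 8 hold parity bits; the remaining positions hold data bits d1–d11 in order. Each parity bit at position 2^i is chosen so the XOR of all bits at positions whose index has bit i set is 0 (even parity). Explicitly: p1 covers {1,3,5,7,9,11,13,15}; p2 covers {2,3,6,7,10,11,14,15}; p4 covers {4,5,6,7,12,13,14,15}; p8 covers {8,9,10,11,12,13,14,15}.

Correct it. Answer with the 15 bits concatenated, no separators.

s1 (pos 1,3,5,7,9,11,13,15): 1⊕1⊕0⊕1⊕0⊕0⊕1⊕1 = 1
s2 (pos 2,3,6,7,10,11,14,15): 1⊕1⊕0⊕1⊕0⊕0⊕0⊕1 = 0
s4 (pos 4,5,6,7,12,13,14,15): 1⊕0⊕0⊕1⊕1⊕1⊕0⊕1 = 1
s8 (pos 8,9,10,11,12,13,14,15): 1⊕0⊕0⊕0⊕1⊕1⊕0⊕1 = 0
Syndrome s8…s1 = 0101 → error at position 5.
Flip position 5: 111100110001101 → 111110110001101

111110110001101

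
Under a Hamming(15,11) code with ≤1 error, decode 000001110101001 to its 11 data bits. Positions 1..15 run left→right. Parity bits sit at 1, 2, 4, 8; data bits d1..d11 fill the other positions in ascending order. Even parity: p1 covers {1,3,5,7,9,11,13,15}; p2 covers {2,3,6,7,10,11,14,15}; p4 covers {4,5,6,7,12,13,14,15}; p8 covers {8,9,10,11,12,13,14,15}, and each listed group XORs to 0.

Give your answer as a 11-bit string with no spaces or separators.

00110101001

s1 (pos 1,3,5,7,9,11,13,15): 0⊕0⊕0⊕1⊕0⊕0⊕0⊕1 = 0
s2 (pos 2,3,6,7,10,11,14,15): 0⊕0⊕1⊕1⊕1⊕0⊕0⊕1 = 0
s4 (pos 4,5,6,7,12,13,14,15): 0⊕0⊕1⊕1⊕1⊕0⊕0⊕1 = 0
s8 (pos 8,9,10,11,12,13,14,15): 1⊕0⊕1⊕0⊕1⊕0⊕0⊕1 = 0
Syndrome s8…s1 = 0000 → no error.
Read data bits from positions 3,5,6,7,9,10,11,12,13,14,15: 00110101001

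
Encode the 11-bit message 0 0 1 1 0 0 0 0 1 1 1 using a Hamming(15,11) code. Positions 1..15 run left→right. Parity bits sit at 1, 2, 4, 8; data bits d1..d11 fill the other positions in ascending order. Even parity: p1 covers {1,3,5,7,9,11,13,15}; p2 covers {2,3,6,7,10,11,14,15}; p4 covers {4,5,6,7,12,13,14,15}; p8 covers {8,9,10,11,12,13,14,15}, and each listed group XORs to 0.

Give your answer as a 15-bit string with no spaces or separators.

Place data at non-parity positions: p1 p2 0 p4 0 1 1 p8 0 0 0 0 1 1 1
p1 (pos 1,3,5,7,9,11,13,15): XOR of data positions = 0⊕0⊕1⊕0⊕0⊕1⊕1 = 1
p2 (pos 2,3,6,7,10,11,14,15): XOR of data positions = 0⊕1⊕1⊕0⊕0⊕1⊕1 = 0
p4 (pos 4,5,6,7,12,13,14,15): XOR of data positions = 0⊕1⊕1⊕0⊕1⊕1⊕1 = 1
p8 (pos 8,9,10,11,12,13,14,15): XOR of data positions = 0⊕0⊕0⊕0⊕1⊕1⊕1 = 1
Codeword: 100101110000111

100101110000111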